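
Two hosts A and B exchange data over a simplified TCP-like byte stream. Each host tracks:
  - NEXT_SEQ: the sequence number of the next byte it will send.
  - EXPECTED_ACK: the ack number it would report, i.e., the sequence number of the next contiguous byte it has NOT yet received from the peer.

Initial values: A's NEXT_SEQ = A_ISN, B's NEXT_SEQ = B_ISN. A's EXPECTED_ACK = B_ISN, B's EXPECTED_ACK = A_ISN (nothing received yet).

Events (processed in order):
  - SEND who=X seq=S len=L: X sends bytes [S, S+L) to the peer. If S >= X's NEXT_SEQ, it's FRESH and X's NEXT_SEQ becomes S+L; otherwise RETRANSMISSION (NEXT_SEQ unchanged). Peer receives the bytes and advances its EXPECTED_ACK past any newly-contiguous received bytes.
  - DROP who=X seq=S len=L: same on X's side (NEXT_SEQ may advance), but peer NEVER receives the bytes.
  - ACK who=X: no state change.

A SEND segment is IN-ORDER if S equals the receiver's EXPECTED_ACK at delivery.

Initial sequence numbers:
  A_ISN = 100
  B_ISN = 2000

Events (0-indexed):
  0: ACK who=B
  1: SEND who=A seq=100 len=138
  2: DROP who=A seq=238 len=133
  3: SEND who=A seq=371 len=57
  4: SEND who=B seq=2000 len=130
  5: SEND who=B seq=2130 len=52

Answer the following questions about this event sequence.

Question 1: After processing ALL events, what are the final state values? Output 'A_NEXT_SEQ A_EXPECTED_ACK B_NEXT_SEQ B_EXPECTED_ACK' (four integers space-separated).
After event 0: A_seq=100 A_ack=2000 B_seq=2000 B_ack=100
After event 1: A_seq=238 A_ack=2000 B_seq=2000 B_ack=238
After event 2: A_seq=371 A_ack=2000 B_seq=2000 B_ack=238
After event 3: A_seq=428 A_ack=2000 B_seq=2000 B_ack=238
After event 4: A_seq=428 A_ack=2130 B_seq=2130 B_ack=238
After event 5: A_seq=428 A_ack=2182 B_seq=2182 B_ack=238

Answer: 428 2182 2182 238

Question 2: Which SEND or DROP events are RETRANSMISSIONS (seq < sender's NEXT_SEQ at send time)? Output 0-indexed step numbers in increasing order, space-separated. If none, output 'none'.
Step 1: SEND seq=100 -> fresh
Step 2: DROP seq=238 -> fresh
Step 3: SEND seq=371 -> fresh
Step 4: SEND seq=2000 -> fresh
Step 5: SEND seq=2130 -> fresh

Answer: none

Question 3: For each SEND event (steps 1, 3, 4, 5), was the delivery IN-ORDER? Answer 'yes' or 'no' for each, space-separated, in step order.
Answer: yes no yes yes

Derivation:
Step 1: SEND seq=100 -> in-order
Step 3: SEND seq=371 -> out-of-order
Step 4: SEND seq=2000 -> in-order
Step 5: SEND seq=2130 -> in-order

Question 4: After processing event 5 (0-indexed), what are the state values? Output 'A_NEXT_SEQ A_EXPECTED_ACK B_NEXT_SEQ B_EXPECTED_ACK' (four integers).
After event 0: A_seq=100 A_ack=2000 B_seq=2000 B_ack=100
After event 1: A_seq=238 A_ack=2000 B_seq=2000 B_ack=238
After event 2: A_seq=371 A_ack=2000 B_seq=2000 B_ack=238
After event 3: A_seq=428 A_ack=2000 B_seq=2000 B_ack=238
After event 4: A_seq=428 A_ack=2130 B_seq=2130 B_ack=238
After event 5: A_seq=428 A_ack=2182 B_seq=2182 B_ack=238

428 2182 2182 238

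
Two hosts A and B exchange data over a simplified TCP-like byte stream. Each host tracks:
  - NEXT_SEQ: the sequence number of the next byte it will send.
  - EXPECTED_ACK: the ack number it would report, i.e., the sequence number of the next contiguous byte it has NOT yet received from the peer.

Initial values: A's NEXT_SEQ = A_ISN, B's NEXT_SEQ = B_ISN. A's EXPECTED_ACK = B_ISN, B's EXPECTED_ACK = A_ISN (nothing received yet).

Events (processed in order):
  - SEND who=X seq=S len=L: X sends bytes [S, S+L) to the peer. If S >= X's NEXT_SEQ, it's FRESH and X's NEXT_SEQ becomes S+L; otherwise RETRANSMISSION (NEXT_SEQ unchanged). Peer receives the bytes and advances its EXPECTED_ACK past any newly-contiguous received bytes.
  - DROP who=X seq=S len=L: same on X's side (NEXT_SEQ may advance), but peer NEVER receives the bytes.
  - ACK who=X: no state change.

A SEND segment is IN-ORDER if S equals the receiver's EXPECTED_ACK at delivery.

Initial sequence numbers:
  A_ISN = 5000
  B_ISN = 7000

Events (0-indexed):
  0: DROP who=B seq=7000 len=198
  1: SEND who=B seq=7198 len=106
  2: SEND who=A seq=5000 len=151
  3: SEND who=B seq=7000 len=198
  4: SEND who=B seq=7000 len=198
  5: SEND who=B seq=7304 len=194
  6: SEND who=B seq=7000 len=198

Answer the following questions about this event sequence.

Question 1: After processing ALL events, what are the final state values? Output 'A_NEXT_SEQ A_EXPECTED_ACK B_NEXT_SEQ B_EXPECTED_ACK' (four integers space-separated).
After event 0: A_seq=5000 A_ack=7000 B_seq=7198 B_ack=5000
After event 1: A_seq=5000 A_ack=7000 B_seq=7304 B_ack=5000
After event 2: A_seq=5151 A_ack=7000 B_seq=7304 B_ack=5151
After event 3: A_seq=5151 A_ack=7304 B_seq=7304 B_ack=5151
After event 4: A_seq=5151 A_ack=7304 B_seq=7304 B_ack=5151
After event 5: A_seq=5151 A_ack=7498 B_seq=7498 B_ack=5151
After event 6: A_seq=5151 A_ack=7498 B_seq=7498 B_ack=5151

Answer: 5151 7498 7498 5151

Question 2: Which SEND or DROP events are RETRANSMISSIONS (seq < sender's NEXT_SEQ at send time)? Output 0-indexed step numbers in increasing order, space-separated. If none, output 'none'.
Answer: 3 4 6

Derivation:
Step 0: DROP seq=7000 -> fresh
Step 1: SEND seq=7198 -> fresh
Step 2: SEND seq=5000 -> fresh
Step 3: SEND seq=7000 -> retransmit
Step 4: SEND seq=7000 -> retransmit
Step 5: SEND seq=7304 -> fresh
Step 6: SEND seq=7000 -> retransmit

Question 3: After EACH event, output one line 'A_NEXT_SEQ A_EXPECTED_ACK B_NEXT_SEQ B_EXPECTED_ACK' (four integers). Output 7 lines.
5000 7000 7198 5000
5000 7000 7304 5000
5151 7000 7304 5151
5151 7304 7304 5151
5151 7304 7304 5151
5151 7498 7498 5151
5151 7498 7498 5151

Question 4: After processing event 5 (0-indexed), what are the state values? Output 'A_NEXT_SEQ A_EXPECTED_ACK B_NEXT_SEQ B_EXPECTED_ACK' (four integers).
After event 0: A_seq=5000 A_ack=7000 B_seq=7198 B_ack=5000
After event 1: A_seq=5000 A_ack=7000 B_seq=7304 B_ack=5000
After event 2: A_seq=5151 A_ack=7000 B_seq=7304 B_ack=5151
After event 3: A_seq=5151 A_ack=7304 B_seq=7304 B_ack=5151
After event 4: A_seq=5151 A_ack=7304 B_seq=7304 B_ack=5151
After event 5: A_seq=5151 A_ack=7498 B_seq=7498 B_ack=5151

5151 7498 7498 5151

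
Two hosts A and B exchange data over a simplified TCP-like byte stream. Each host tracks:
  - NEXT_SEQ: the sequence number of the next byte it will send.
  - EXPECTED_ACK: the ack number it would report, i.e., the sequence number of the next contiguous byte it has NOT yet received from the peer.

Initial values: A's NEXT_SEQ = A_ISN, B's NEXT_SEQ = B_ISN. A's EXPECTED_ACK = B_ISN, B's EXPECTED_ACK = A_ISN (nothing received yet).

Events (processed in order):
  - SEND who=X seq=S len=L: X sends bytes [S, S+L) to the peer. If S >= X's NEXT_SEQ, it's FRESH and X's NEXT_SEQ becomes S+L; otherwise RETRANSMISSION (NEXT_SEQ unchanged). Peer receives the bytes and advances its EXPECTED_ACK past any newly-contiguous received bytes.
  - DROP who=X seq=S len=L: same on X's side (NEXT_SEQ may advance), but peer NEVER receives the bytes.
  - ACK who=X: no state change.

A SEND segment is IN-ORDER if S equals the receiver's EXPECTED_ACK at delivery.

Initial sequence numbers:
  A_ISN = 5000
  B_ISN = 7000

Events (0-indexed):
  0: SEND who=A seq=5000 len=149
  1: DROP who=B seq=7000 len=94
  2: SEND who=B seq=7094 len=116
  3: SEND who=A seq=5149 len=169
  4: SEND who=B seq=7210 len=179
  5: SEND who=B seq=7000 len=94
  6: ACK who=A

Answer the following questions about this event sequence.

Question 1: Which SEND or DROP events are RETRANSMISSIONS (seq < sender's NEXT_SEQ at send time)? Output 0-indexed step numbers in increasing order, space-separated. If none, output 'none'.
Step 0: SEND seq=5000 -> fresh
Step 1: DROP seq=7000 -> fresh
Step 2: SEND seq=7094 -> fresh
Step 3: SEND seq=5149 -> fresh
Step 4: SEND seq=7210 -> fresh
Step 5: SEND seq=7000 -> retransmit

Answer: 5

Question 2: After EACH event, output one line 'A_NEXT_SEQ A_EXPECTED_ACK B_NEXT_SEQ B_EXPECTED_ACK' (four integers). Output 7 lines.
5149 7000 7000 5149
5149 7000 7094 5149
5149 7000 7210 5149
5318 7000 7210 5318
5318 7000 7389 5318
5318 7389 7389 5318
5318 7389 7389 5318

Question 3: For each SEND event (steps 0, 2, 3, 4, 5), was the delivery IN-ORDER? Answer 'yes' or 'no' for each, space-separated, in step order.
Step 0: SEND seq=5000 -> in-order
Step 2: SEND seq=7094 -> out-of-order
Step 3: SEND seq=5149 -> in-order
Step 4: SEND seq=7210 -> out-of-order
Step 5: SEND seq=7000 -> in-order

Answer: yes no yes no yes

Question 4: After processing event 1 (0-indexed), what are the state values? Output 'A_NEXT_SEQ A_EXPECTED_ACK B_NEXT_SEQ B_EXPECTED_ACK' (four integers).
After event 0: A_seq=5149 A_ack=7000 B_seq=7000 B_ack=5149
After event 1: A_seq=5149 A_ack=7000 B_seq=7094 B_ack=5149

5149 7000 7094 5149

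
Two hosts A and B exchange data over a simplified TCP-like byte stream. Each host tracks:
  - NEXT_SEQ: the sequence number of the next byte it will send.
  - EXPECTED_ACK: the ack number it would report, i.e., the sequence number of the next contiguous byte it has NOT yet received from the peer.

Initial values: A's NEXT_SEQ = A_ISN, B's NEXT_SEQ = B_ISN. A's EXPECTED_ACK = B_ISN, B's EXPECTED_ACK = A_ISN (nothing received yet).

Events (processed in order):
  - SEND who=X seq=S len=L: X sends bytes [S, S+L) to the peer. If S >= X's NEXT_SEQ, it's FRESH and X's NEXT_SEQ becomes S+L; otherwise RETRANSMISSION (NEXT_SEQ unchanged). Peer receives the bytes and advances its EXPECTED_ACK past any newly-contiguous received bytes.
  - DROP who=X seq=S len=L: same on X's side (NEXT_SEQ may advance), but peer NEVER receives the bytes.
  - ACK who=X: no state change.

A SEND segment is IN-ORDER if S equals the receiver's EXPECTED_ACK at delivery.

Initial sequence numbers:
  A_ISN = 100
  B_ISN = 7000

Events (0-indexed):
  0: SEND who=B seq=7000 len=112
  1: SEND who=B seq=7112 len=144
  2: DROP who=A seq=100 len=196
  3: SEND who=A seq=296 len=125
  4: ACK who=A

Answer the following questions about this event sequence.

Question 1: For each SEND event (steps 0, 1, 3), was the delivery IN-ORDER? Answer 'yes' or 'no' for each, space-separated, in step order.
Step 0: SEND seq=7000 -> in-order
Step 1: SEND seq=7112 -> in-order
Step 3: SEND seq=296 -> out-of-order

Answer: yes yes no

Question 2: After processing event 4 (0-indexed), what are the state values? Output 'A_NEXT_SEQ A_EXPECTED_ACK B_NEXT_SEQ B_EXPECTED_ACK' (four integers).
After event 0: A_seq=100 A_ack=7112 B_seq=7112 B_ack=100
After event 1: A_seq=100 A_ack=7256 B_seq=7256 B_ack=100
After event 2: A_seq=296 A_ack=7256 B_seq=7256 B_ack=100
After event 3: A_seq=421 A_ack=7256 B_seq=7256 B_ack=100
After event 4: A_seq=421 A_ack=7256 B_seq=7256 B_ack=100

421 7256 7256 100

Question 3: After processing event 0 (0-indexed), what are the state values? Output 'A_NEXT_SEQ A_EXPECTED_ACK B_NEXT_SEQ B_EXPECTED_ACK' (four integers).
After event 0: A_seq=100 A_ack=7112 B_seq=7112 B_ack=100

100 7112 7112 100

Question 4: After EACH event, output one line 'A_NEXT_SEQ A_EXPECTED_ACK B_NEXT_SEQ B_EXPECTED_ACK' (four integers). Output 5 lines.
100 7112 7112 100
100 7256 7256 100
296 7256 7256 100
421 7256 7256 100
421 7256 7256 100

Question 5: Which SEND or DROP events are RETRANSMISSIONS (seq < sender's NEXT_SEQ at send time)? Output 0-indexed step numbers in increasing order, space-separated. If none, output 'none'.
Step 0: SEND seq=7000 -> fresh
Step 1: SEND seq=7112 -> fresh
Step 2: DROP seq=100 -> fresh
Step 3: SEND seq=296 -> fresh

Answer: none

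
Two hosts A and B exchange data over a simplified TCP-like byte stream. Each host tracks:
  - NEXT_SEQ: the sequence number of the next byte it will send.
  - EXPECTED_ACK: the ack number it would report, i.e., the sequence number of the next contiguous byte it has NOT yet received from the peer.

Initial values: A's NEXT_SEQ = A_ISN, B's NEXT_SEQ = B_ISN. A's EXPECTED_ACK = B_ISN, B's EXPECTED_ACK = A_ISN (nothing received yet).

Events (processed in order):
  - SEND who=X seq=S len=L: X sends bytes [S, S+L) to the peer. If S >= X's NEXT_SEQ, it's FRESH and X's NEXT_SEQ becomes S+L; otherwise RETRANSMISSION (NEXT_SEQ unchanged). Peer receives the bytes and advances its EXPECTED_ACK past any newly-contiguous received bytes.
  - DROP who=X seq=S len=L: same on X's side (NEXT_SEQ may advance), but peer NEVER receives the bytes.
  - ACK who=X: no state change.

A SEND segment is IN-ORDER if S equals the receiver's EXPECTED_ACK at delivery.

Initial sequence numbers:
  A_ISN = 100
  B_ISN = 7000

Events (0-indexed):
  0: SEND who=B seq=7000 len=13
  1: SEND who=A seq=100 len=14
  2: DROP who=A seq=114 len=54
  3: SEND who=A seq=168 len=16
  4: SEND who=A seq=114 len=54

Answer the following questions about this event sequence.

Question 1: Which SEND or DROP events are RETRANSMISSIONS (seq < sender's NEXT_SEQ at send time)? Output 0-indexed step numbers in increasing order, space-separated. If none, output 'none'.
Answer: 4

Derivation:
Step 0: SEND seq=7000 -> fresh
Step 1: SEND seq=100 -> fresh
Step 2: DROP seq=114 -> fresh
Step 3: SEND seq=168 -> fresh
Step 4: SEND seq=114 -> retransmit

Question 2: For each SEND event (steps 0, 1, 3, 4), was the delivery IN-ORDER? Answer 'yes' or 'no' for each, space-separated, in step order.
Step 0: SEND seq=7000 -> in-order
Step 1: SEND seq=100 -> in-order
Step 3: SEND seq=168 -> out-of-order
Step 4: SEND seq=114 -> in-order

Answer: yes yes no yes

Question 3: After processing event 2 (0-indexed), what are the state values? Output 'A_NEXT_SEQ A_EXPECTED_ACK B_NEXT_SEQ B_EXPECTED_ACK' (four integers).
After event 0: A_seq=100 A_ack=7013 B_seq=7013 B_ack=100
After event 1: A_seq=114 A_ack=7013 B_seq=7013 B_ack=114
After event 2: A_seq=168 A_ack=7013 B_seq=7013 B_ack=114

168 7013 7013 114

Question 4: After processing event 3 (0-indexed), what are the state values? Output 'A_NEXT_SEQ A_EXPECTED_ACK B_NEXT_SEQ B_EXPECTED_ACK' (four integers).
After event 0: A_seq=100 A_ack=7013 B_seq=7013 B_ack=100
After event 1: A_seq=114 A_ack=7013 B_seq=7013 B_ack=114
After event 2: A_seq=168 A_ack=7013 B_seq=7013 B_ack=114
After event 3: A_seq=184 A_ack=7013 B_seq=7013 B_ack=114

184 7013 7013 114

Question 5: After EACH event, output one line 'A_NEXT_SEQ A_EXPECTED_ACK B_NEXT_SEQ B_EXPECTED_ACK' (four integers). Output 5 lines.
100 7013 7013 100
114 7013 7013 114
168 7013 7013 114
184 7013 7013 114
184 7013 7013 184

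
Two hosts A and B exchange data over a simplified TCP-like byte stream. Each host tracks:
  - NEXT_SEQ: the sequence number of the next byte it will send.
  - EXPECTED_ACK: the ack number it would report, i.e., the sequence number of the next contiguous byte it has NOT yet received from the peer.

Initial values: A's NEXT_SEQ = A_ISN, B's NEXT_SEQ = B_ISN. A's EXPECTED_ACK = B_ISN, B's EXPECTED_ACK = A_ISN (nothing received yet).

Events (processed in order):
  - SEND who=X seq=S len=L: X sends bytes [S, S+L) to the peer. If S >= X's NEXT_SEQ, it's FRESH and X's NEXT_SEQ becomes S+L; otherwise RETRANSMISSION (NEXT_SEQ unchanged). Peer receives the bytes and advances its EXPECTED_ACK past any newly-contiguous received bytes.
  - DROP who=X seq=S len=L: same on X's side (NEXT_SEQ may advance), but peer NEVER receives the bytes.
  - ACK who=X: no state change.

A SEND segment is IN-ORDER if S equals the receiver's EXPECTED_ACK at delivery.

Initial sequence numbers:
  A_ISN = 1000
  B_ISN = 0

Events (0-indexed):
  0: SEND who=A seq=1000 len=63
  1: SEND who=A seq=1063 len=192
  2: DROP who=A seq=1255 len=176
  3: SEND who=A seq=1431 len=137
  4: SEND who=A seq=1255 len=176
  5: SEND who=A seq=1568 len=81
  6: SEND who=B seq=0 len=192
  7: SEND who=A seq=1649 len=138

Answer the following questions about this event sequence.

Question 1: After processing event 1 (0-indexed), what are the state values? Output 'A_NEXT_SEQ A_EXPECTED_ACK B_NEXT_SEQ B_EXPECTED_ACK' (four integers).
After event 0: A_seq=1063 A_ack=0 B_seq=0 B_ack=1063
After event 1: A_seq=1255 A_ack=0 B_seq=0 B_ack=1255

1255 0 0 1255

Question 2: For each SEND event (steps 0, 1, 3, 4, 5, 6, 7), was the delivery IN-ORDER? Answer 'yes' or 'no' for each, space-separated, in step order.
Answer: yes yes no yes yes yes yes

Derivation:
Step 0: SEND seq=1000 -> in-order
Step 1: SEND seq=1063 -> in-order
Step 3: SEND seq=1431 -> out-of-order
Step 4: SEND seq=1255 -> in-order
Step 5: SEND seq=1568 -> in-order
Step 6: SEND seq=0 -> in-order
Step 7: SEND seq=1649 -> in-order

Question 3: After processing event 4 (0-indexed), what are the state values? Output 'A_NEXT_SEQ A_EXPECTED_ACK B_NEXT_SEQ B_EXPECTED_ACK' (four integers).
After event 0: A_seq=1063 A_ack=0 B_seq=0 B_ack=1063
After event 1: A_seq=1255 A_ack=0 B_seq=0 B_ack=1255
After event 2: A_seq=1431 A_ack=0 B_seq=0 B_ack=1255
After event 3: A_seq=1568 A_ack=0 B_seq=0 B_ack=1255
After event 4: A_seq=1568 A_ack=0 B_seq=0 B_ack=1568

1568 0 0 1568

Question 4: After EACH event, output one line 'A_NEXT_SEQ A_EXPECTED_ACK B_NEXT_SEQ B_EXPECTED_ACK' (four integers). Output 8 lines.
1063 0 0 1063
1255 0 0 1255
1431 0 0 1255
1568 0 0 1255
1568 0 0 1568
1649 0 0 1649
1649 192 192 1649
1787 192 192 1787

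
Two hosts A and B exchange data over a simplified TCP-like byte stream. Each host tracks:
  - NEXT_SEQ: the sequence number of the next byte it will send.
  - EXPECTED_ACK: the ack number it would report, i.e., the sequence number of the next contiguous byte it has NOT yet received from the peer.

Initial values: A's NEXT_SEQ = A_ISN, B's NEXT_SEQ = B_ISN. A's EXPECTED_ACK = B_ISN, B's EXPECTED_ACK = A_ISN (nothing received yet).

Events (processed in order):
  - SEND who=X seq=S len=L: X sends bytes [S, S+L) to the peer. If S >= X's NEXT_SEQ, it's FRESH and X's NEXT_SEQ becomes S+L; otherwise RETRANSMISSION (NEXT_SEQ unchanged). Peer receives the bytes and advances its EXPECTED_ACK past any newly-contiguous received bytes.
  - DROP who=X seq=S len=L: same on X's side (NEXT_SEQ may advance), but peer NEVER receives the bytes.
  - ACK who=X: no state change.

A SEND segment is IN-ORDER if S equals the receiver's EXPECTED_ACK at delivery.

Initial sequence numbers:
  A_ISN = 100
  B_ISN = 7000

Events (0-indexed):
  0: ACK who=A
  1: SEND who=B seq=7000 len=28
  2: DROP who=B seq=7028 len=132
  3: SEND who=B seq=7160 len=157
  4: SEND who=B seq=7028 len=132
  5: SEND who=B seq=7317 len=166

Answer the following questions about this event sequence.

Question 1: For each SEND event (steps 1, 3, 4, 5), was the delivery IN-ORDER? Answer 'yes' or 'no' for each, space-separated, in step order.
Step 1: SEND seq=7000 -> in-order
Step 3: SEND seq=7160 -> out-of-order
Step 4: SEND seq=7028 -> in-order
Step 5: SEND seq=7317 -> in-order

Answer: yes no yes yes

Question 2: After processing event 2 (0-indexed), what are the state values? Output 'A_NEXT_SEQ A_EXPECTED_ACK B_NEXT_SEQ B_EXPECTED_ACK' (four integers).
After event 0: A_seq=100 A_ack=7000 B_seq=7000 B_ack=100
After event 1: A_seq=100 A_ack=7028 B_seq=7028 B_ack=100
After event 2: A_seq=100 A_ack=7028 B_seq=7160 B_ack=100

100 7028 7160 100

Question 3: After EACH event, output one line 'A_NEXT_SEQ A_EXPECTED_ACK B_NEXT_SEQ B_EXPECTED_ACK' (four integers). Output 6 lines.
100 7000 7000 100
100 7028 7028 100
100 7028 7160 100
100 7028 7317 100
100 7317 7317 100
100 7483 7483 100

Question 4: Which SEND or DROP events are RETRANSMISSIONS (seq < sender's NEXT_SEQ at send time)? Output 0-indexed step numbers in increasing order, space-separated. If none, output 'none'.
Step 1: SEND seq=7000 -> fresh
Step 2: DROP seq=7028 -> fresh
Step 3: SEND seq=7160 -> fresh
Step 4: SEND seq=7028 -> retransmit
Step 5: SEND seq=7317 -> fresh

Answer: 4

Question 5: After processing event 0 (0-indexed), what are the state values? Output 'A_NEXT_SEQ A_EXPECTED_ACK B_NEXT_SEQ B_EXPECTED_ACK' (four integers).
After event 0: A_seq=100 A_ack=7000 B_seq=7000 B_ack=100

100 7000 7000 100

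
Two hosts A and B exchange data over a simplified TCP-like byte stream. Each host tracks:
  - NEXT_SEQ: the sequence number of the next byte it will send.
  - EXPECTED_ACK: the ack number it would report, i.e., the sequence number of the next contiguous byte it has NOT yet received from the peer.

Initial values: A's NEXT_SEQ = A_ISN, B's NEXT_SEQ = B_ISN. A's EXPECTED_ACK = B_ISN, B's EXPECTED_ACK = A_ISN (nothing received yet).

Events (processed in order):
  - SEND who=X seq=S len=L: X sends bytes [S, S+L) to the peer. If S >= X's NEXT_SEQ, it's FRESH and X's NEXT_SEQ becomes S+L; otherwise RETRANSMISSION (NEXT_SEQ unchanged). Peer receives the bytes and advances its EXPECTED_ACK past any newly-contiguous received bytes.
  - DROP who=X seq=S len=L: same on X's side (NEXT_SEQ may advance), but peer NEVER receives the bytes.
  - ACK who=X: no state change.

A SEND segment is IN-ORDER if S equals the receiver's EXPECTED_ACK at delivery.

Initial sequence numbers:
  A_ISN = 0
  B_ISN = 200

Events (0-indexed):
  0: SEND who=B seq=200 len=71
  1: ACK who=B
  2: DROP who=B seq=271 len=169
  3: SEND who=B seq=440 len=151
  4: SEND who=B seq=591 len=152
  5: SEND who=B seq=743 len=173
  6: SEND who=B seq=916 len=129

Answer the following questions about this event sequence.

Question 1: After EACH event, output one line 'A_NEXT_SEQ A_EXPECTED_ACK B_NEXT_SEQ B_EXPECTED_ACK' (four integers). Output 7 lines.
0 271 271 0
0 271 271 0
0 271 440 0
0 271 591 0
0 271 743 0
0 271 916 0
0 271 1045 0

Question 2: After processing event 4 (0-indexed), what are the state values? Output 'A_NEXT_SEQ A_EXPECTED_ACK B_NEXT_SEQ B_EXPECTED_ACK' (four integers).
After event 0: A_seq=0 A_ack=271 B_seq=271 B_ack=0
After event 1: A_seq=0 A_ack=271 B_seq=271 B_ack=0
After event 2: A_seq=0 A_ack=271 B_seq=440 B_ack=0
After event 3: A_seq=0 A_ack=271 B_seq=591 B_ack=0
After event 4: A_seq=0 A_ack=271 B_seq=743 B_ack=0

0 271 743 0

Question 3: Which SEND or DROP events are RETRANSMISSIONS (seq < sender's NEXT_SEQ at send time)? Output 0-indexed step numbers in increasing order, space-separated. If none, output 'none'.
Answer: none

Derivation:
Step 0: SEND seq=200 -> fresh
Step 2: DROP seq=271 -> fresh
Step 3: SEND seq=440 -> fresh
Step 4: SEND seq=591 -> fresh
Step 5: SEND seq=743 -> fresh
Step 6: SEND seq=916 -> fresh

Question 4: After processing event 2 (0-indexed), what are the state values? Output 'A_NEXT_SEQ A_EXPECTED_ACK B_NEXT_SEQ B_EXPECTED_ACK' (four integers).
After event 0: A_seq=0 A_ack=271 B_seq=271 B_ack=0
After event 1: A_seq=0 A_ack=271 B_seq=271 B_ack=0
After event 2: A_seq=0 A_ack=271 B_seq=440 B_ack=0

0 271 440 0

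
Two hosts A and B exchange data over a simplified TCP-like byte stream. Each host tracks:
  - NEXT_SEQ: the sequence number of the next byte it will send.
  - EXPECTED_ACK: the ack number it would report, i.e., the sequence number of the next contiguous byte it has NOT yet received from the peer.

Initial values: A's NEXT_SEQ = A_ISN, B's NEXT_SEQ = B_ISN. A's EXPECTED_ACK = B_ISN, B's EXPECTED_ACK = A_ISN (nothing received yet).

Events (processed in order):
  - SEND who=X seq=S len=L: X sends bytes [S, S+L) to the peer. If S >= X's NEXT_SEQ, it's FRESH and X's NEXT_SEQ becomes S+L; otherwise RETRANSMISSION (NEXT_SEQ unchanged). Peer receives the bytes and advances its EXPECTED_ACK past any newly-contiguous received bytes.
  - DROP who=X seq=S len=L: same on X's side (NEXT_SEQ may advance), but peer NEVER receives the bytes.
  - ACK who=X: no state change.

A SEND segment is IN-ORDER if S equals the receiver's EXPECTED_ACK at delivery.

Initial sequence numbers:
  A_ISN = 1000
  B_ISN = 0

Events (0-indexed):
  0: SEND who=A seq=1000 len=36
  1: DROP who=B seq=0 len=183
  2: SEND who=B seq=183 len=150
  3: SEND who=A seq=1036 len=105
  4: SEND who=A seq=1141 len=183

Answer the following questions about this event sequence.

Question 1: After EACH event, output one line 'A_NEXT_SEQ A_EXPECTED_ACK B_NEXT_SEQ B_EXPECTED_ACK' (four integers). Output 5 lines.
1036 0 0 1036
1036 0 183 1036
1036 0 333 1036
1141 0 333 1141
1324 0 333 1324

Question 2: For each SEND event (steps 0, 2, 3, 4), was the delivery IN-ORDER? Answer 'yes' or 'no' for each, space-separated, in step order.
Step 0: SEND seq=1000 -> in-order
Step 2: SEND seq=183 -> out-of-order
Step 3: SEND seq=1036 -> in-order
Step 4: SEND seq=1141 -> in-order

Answer: yes no yes yes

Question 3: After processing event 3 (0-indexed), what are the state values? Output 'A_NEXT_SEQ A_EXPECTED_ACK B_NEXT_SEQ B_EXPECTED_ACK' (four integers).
After event 0: A_seq=1036 A_ack=0 B_seq=0 B_ack=1036
After event 1: A_seq=1036 A_ack=0 B_seq=183 B_ack=1036
After event 2: A_seq=1036 A_ack=0 B_seq=333 B_ack=1036
After event 3: A_seq=1141 A_ack=0 B_seq=333 B_ack=1141

1141 0 333 1141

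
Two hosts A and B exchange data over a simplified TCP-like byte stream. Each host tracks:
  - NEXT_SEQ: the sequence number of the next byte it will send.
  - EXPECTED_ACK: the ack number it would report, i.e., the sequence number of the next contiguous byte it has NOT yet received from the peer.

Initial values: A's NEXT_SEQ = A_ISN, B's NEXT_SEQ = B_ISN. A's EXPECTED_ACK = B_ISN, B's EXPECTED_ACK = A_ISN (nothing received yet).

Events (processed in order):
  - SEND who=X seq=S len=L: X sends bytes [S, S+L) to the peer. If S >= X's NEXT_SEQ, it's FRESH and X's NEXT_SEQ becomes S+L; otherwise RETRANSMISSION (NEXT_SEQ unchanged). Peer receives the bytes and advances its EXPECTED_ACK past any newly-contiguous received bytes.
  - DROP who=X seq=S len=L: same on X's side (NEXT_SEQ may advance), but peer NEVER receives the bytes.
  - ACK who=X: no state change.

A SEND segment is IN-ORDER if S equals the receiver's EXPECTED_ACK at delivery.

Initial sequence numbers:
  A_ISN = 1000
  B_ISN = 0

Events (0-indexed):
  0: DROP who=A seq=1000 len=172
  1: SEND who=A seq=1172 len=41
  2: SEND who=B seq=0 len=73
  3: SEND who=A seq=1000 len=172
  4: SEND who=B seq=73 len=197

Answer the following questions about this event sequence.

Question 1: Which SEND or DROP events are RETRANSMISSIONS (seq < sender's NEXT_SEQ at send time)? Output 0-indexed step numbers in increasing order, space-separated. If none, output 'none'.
Step 0: DROP seq=1000 -> fresh
Step 1: SEND seq=1172 -> fresh
Step 2: SEND seq=0 -> fresh
Step 3: SEND seq=1000 -> retransmit
Step 4: SEND seq=73 -> fresh

Answer: 3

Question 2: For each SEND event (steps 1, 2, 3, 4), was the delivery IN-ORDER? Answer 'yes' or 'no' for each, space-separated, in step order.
Step 1: SEND seq=1172 -> out-of-order
Step 2: SEND seq=0 -> in-order
Step 3: SEND seq=1000 -> in-order
Step 4: SEND seq=73 -> in-order

Answer: no yes yes yes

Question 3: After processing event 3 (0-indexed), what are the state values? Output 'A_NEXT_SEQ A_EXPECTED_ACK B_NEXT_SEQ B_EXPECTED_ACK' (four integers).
After event 0: A_seq=1172 A_ack=0 B_seq=0 B_ack=1000
After event 1: A_seq=1213 A_ack=0 B_seq=0 B_ack=1000
After event 2: A_seq=1213 A_ack=73 B_seq=73 B_ack=1000
After event 3: A_seq=1213 A_ack=73 B_seq=73 B_ack=1213

1213 73 73 1213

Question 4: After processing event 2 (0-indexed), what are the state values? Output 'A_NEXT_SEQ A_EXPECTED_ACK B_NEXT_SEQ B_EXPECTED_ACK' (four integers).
After event 0: A_seq=1172 A_ack=0 B_seq=0 B_ack=1000
After event 1: A_seq=1213 A_ack=0 B_seq=0 B_ack=1000
After event 2: A_seq=1213 A_ack=73 B_seq=73 B_ack=1000

1213 73 73 1000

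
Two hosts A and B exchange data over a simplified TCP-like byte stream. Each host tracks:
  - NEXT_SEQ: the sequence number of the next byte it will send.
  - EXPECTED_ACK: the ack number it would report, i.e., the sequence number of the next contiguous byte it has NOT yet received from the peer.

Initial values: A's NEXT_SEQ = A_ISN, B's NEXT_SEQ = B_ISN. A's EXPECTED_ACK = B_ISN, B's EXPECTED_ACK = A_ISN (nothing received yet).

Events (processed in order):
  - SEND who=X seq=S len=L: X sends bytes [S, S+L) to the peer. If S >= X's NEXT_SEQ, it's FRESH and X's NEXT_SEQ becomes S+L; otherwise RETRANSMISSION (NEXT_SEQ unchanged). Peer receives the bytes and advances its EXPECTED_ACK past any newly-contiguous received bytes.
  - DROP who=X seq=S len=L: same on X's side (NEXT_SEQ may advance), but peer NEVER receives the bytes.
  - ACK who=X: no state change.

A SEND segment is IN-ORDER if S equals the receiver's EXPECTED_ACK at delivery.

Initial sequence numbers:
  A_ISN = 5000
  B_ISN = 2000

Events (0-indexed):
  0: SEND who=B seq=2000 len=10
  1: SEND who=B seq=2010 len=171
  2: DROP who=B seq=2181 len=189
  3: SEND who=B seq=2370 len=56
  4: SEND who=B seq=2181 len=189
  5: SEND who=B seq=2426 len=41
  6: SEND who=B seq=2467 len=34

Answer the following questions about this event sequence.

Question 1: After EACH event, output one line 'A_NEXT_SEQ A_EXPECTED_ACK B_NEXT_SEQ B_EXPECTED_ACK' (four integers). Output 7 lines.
5000 2010 2010 5000
5000 2181 2181 5000
5000 2181 2370 5000
5000 2181 2426 5000
5000 2426 2426 5000
5000 2467 2467 5000
5000 2501 2501 5000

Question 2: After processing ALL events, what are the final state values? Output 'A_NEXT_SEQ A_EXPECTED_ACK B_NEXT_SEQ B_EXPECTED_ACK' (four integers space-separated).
After event 0: A_seq=5000 A_ack=2010 B_seq=2010 B_ack=5000
After event 1: A_seq=5000 A_ack=2181 B_seq=2181 B_ack=5000
After event 2: A_seq=5000 A_ack=2181 B_seq=2370 B_ack=5000
After event 3: A_seq=5000 A_ack=2181 B_seq=2426 B_ack=5000
After event 4: A_seq=5000 A_ack=2426 B_seq=2426 B_ack=5000
After event 5: A_seq=5000 A_ack=2467 B_seq=2467 B_ack=5000
After event 6: A_seq=5000 A_ack=2501 B_seq=2501 B_ack=5000

Answer: 5000 2501 2501 5000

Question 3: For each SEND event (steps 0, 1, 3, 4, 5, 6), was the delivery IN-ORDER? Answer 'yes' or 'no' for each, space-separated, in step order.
Step 0: SEND seq=2000 -> in-order
Step 1: SEND seq=2010 -> in-order
Step 3: SEND seq=2370 -> out-of-order
Step 4: SEND seq=2181 -> in-order
Step 5: SEND seq=2426 -> in-order
Step 6: SEND seq=2467 -> in-order

Answer: yes yes no yes yes yes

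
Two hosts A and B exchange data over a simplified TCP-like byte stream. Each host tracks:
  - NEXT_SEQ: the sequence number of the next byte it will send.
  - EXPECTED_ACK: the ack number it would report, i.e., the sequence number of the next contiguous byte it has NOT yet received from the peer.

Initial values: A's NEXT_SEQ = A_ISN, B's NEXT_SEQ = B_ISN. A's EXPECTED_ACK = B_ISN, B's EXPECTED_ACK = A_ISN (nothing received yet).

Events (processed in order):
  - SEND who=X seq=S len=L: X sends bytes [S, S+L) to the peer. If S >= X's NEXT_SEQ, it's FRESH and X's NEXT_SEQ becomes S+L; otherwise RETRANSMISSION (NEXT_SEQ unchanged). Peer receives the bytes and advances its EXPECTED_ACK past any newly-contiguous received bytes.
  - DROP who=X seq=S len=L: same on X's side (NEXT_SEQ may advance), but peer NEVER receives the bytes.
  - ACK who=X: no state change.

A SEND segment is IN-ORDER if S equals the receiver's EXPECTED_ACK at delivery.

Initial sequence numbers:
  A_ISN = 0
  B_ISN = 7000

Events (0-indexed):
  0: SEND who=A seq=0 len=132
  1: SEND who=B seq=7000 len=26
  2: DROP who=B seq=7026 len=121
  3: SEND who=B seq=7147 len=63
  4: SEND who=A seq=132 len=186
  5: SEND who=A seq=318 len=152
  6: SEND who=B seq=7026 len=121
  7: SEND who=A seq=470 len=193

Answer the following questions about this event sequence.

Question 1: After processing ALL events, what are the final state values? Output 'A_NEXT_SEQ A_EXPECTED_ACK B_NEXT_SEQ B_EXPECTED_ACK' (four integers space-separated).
Answer: 663 7210 7210 663

Derivation:
After event 0: A_seq=132 A_ack=7000 B_seq=7000 B_ack=132
After event 1: A_seq=132 A_ack=7026 B_seq=7026 B_ack=132
After event 2: A_seq=132 A_ack=7026 B_seq=7147 B_ack=132
After event 3: A_seq=132 A_ack=7026 B_seq=7210 B_ack=132
After event 4: A_seq=318 A_ack=7026 B_seq=7210 B_ack=318
After event 5: A_seq=470 A_ack=7026 B_seq=7210 B_ack=470
After event 6: A_seq=470 A_ack=7210 B_seq=7210 B_ack=470
After event 7: A_seq=663 A_ack=7210 B_seq=7210 B_ack=663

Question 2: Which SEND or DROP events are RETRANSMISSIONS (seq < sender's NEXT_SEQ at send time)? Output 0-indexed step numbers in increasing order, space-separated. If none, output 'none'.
Step 0: SEND seq=0 -> fresh
Step 1: SEND seq=7000 -> fresh
Step 2: DROP seq=7026 -> fresh
Step 3: SEND seq=7147 -> fresh
Step 4: SEND seq=132 -> fresh
Step 5: SEND seq=318 -> fresh
Step 6: SEND seq=7026 -> retransmit
Step 7: SEND seq=470 -> fresh

Answer: 6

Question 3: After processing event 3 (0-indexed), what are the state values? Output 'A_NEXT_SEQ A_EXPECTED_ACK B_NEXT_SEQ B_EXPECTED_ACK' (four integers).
After event 0: A_seq=132 A_ack=7000 B_seq=7000 B_ack=132
After event 1: A_seq=132 A_ack=7026 B_seq=7026 B_ack=132
After event 2: A_seq=132 A_ack=7026 B_seq=7147 B_ack=132
After event 3: A_seq=132 A_ack=7026 B_seq=7210 B_ack=132

132 7026 7210 132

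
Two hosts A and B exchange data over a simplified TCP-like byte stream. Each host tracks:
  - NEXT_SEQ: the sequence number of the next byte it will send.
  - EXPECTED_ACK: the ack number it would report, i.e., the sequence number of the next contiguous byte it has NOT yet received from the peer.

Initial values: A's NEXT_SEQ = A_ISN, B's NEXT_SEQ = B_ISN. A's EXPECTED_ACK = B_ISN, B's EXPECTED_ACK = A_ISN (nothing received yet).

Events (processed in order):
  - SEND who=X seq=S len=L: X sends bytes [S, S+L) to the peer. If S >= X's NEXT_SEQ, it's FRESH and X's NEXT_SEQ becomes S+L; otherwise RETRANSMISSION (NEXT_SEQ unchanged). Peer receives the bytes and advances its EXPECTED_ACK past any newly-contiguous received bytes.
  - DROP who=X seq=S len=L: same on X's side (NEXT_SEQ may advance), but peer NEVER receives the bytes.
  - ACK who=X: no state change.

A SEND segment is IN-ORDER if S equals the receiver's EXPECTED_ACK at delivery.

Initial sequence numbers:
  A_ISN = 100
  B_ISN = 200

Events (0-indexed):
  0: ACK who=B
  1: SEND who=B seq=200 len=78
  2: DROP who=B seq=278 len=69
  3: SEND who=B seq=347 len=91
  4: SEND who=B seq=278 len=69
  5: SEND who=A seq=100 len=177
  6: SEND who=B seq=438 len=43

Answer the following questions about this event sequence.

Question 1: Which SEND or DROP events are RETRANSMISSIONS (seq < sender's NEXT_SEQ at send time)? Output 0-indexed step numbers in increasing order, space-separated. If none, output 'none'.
Step 1: SEND seq=200 -> fresh
Step 2: DROP seq=278 -> fresh
Step 3: SEND seq=347 -> fresh
Step 4: SEND seq=278 -> retransmit
Step 5: SEND seq=100 -> fresh
Step 6: SEND seq=438 -> fresh

Answer: 4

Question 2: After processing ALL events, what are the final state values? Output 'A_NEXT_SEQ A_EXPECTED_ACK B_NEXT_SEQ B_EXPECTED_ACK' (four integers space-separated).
Answer: 277 481 481 277

Derivation:
After event 0: A_seq=100 A_ack=200 B_seq=200 B_ack=100
After event 1: A_seq=100 A_ack=278 B_seq=278 B_ack=100
After event 2: A_seq=100 A_ack=278 B_seq=347 B_ack=100
After event 3: A_seq=100 A_ack=278 B_seq=438 B_ack=100
After event 4: A_seq=100 A_ack=438 B_seq=438 B_ack=100
After event 5: A_seq=277 A_ack=438 B_seq=438 B_ack=277
After event 6: A_seq=277 A_ack=481 B_seq=481 B_ack=277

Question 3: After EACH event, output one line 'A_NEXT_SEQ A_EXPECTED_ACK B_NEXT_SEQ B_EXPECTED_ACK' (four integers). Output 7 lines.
100 200 200 100
100 278 278 100
100 278 347 100
100 278 438 100
100 438 438 100
277 438 438 277
277 481 481 277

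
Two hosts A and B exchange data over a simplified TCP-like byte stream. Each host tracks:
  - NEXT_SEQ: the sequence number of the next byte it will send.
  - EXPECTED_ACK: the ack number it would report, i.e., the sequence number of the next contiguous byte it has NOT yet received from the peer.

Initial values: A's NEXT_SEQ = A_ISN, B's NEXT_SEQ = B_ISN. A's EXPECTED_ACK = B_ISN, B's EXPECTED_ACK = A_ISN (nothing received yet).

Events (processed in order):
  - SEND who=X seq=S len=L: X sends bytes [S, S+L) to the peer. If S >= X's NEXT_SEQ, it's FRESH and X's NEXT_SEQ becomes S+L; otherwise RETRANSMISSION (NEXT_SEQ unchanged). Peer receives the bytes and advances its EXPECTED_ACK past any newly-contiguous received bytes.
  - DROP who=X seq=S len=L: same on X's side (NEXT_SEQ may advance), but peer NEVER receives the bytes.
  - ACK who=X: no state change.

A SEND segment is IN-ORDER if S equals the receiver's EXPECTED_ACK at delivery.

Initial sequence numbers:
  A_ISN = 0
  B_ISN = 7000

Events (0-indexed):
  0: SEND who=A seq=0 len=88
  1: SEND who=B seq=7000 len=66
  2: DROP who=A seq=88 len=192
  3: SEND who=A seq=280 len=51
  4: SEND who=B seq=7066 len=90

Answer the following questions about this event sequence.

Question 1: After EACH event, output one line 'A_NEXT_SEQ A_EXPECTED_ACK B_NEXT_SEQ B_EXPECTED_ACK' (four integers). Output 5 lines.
88 7000 7000 88
88 7066 7066 88
280 7066 7066 88
331 7066 7066 88
331 7156 7156 88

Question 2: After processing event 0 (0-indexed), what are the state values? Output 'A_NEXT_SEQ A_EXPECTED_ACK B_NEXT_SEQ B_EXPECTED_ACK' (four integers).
After event 0: A_seq=88 A_ack=7000 B_seq=7000 B_ack=88

88 7000 7000 88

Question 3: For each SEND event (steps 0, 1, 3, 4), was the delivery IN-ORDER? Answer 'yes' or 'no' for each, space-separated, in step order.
Answer: yes yes no yes

Derivation:
Step 0: SEND seq=0 -> in-order
Step 1: SEND seq=7000 -> in-order
Step 3: SEND seq=280 -> out-of-order
Step 4: SEND seq=7066 -> in-order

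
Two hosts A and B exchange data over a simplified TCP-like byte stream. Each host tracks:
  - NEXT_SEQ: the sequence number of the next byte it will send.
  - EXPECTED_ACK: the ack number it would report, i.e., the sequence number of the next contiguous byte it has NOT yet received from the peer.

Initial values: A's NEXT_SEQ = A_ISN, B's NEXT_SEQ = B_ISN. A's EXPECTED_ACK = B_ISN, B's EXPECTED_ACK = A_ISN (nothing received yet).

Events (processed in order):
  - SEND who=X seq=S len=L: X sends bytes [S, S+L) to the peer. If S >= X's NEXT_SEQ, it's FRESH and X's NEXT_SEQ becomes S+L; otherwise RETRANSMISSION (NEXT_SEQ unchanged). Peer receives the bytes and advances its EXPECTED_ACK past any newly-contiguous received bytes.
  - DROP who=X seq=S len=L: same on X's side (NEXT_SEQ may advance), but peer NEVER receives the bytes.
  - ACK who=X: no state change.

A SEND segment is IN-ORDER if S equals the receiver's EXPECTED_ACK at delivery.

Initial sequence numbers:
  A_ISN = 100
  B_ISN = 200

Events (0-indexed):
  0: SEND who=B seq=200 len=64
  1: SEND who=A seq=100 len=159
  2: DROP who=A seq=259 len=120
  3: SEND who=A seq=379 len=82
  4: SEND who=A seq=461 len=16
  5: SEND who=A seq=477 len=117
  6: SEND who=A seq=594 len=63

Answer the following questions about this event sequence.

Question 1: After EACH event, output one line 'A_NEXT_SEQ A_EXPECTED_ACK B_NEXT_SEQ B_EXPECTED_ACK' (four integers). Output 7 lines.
100 264 264 100
259 264 264 259
379 264 264 259
461 264 264 259
477 264 264 259
594 264 264 259
657 264 264 259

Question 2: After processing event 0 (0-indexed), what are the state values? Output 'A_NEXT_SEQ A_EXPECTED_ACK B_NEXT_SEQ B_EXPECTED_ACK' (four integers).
After event 0: A_seq=100 A_ack=264 B_seq=264 B_ack=100

100 264 264 100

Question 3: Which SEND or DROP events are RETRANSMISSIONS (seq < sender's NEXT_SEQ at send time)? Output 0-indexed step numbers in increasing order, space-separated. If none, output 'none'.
Step 0: SEND seq=200 -> fresh
Step 1: SEND seq=100 -> fresh
Step 2: DROP seq=259 -> fresh
Step 3: SEND seq=379 -> fresh
Step 4: SEND seq=461 -> fresh
Step 5: SEND seq=477 -> fresh
Step 6: SEND seq=594 -> fresh

Answer: none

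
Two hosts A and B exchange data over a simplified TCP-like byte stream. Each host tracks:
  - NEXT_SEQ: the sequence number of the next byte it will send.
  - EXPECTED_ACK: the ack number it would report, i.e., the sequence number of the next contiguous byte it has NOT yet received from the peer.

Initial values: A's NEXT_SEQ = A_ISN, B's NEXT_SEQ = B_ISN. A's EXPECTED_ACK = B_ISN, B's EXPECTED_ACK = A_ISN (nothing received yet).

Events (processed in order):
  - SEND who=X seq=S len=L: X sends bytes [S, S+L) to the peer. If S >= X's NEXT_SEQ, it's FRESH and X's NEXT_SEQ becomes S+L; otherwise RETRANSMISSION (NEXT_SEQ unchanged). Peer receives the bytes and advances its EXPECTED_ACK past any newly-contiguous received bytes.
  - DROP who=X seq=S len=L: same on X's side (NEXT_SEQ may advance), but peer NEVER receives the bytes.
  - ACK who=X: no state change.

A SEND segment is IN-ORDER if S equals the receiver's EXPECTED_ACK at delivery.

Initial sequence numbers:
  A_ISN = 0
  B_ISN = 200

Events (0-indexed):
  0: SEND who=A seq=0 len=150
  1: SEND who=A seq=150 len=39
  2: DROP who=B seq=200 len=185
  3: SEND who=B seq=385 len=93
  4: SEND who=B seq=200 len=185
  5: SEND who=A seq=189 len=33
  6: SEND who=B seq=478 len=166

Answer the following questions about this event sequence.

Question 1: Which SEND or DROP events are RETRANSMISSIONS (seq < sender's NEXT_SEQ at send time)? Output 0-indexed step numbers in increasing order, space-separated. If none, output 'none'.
Step 0: SEND seq=0 -> fresh
Step 1: SEND seq=150 -> fresh
Step 2: DROP seq=200 -> fresh
Step 3: SEND seq=385 -> fresh
Step 4: SEND seq=200 -> retransmit
Step 5: SEND seq=189 -> fresh
Step 6: SEND seq=478 -> fresh

Answer: 4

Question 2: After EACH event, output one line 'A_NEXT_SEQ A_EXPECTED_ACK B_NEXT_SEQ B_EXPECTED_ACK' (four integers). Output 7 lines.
150 200 200 150
189 200 200 189
189 200 385 189
189 200 478 189
189 478 478 189
222 478 478 222
222 644 644 222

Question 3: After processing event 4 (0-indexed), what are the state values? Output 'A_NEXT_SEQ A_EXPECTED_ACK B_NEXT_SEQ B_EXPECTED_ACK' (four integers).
After event 0: A_seq=150 A_ack=200 B_seq=200 B_ack=150
After event 1: A_seq=189 A_ack=200 B_seq=200 B_ack=189
After event 2: A_seq=189 A_ack=200 B_seq=385 B_ack=189
After event 3: A_seq=189 A_ack=200 B_seq=478 B_ack=189
After event 4: A_seq=189 A_ack=478 B_seq=478 B_ack=189

189 478 478 189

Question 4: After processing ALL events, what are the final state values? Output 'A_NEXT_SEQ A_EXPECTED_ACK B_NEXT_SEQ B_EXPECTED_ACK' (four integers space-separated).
Answer: 222 644 644 222

Derivation:
After event 0: A_seq=150 A_ack=200 B_seq=200 B_ack=150
After event 1: A_seq=189 A_ack=200 B_seq=200 B_ack=189
After event 2: A_seq=189 A_ack=200 B_seq=385 B_ack=189
After event 3: A_seq=189 A_ack=200 B_seq=478 B_ack=189
After event 4: A_seq=189 A_ack=478 B_seq=478 B_ack=189
After event 5: A_seq=222 A_ack=478 B_seq=478 B_ack=222
After event 6: A_seq=222 A_ack=644 B_seq=644 B_ack=222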